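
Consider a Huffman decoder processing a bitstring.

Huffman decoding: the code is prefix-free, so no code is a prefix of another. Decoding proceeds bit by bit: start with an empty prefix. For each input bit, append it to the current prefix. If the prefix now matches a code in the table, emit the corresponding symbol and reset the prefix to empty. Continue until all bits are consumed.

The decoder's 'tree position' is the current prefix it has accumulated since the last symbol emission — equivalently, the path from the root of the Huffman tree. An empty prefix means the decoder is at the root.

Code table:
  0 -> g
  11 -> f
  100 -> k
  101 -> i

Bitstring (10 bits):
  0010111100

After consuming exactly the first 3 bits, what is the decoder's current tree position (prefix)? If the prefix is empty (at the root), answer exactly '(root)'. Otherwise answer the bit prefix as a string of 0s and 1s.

Bit 0: prefix='0' -> emit 'g', reset
Bit 1: prefix='0' -> emit 'g', reset
Bit 2: prefix='1' (no match yet)

Answer: 1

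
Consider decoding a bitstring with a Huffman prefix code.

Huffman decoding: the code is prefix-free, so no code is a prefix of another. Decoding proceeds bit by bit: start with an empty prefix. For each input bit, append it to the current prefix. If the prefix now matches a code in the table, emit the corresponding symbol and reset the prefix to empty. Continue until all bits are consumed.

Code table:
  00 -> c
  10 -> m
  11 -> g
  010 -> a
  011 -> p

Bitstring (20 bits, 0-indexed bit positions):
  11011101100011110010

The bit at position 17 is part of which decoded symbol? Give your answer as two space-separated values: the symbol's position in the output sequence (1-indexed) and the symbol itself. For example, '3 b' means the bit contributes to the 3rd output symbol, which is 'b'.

Answer: 8 c

Derivation:
Bit 0: prefix='1' (no match yet)
Bit 1: prefix='11' -> emit 'g', reset
Bit 2: prefix='0' (no match yet)
Bit 3: prefix='01' (no match yet)
Bit 4: prefix='011' -> emit 'p', reset
Bit 5: prefix='1' (no match yet)
Bit 6: prefix='10' -> emit 'm', reset
Bit 7: prefix='1' (no match yet)
Bit 8: prefix='11' -> emit 'g', reset
Bit 9: prefix='0' (no match yet)
Bit 10: prefix='00' -> emit 'c', reset
Bit 11: prefix='0' (no match yet)
Bit 12: prefix='01' (no match yet)
Bit 13: prefix='011' -> emit 'p', reset
Bit 14: prefix='1' (no match yet)
Bit 15: prefix='11' -> emit 'g', reset
Bit 16: prefix='0' (no match yet)
Bit 17: prefix='00' -> emit 'c', reset
Bit 18: prefix='1' (no match yet)
Bit 19: prefix='10' -> emit 'm', reset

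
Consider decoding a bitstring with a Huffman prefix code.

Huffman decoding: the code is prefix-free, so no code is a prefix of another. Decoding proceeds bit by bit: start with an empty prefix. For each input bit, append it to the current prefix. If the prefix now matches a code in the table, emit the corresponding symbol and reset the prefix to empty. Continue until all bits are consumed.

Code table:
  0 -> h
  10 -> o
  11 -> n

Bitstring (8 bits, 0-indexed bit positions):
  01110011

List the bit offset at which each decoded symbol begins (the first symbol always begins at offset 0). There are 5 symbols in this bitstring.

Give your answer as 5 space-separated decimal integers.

Bit 0: prefix='0' -> emit 'h', reset
Bit 1: prefix='1' (no match yet)
Bit 2: prefix='11' -> emit 'n', reset
Bit 3: prefix='1' (no match yet)
Bit 4: prefix='10' -> emit 'o', reset
Bit 5: prefix='0' -> emit 'h', reset
Bit 6: prefix='1' (no match yet)
Bit 7: prefix='11' -> emit 'n', reset

Answer: 0 1 3 5 6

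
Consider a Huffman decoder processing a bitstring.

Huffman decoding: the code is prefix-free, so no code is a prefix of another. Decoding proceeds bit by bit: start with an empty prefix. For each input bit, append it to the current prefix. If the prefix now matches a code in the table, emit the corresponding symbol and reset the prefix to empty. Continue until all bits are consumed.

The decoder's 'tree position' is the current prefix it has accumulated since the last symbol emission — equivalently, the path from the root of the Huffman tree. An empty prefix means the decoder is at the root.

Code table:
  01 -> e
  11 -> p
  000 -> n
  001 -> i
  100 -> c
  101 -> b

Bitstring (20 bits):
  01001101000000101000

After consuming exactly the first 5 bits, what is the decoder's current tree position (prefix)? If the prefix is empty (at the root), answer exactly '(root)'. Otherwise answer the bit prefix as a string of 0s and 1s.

Answer: (root)

Derivation:
Bit 0: prefix='0' (no match yet)
Bit 1: prefix='01' -> emit 'e', reset
Bit 2: prefix='0' (no match yet)
Bit 3: prefix='00' (no match yet)
Bit 4: prefix='001' -> emit 'i', reset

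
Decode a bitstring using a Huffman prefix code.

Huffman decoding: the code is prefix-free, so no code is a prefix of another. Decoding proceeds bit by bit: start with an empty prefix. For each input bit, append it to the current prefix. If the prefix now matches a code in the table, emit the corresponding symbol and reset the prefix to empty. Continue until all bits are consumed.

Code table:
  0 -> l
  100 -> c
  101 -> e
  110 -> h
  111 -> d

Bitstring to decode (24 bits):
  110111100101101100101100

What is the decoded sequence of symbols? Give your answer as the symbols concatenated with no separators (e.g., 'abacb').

Bit 0: prefix='1' (no match yet)
Bit 1: prefix='11' (no match yet)
Bit 2: prefix='110' -> emit 'h', reset
Bit 3: prefix='1' (no match yet)
Bit 4: prefix='11' (no match yet)
Bit 5: prefix='111' -> emit 'd', reset
Bit 6: prefix='1' (no match yet)
Bit 7: prefix='10' (no match yet)
Bit 8: prefix='100' -> emit 'c', reset
Bit 9: prefix='1' (no match yet)
Bit 10: prefix='10' (no match yet)
Bit 11: prefix='101' -> emit 'e', reset
Bit 12: prefix='1' (no match yet)
Bit 13: prefix='10' (no match yet)
Bit 14: prefix='101' -> emit 'e', reset
Bit 15: prefix='1' (no match yet)
Bit 16: prefix='10' (no match yet)
Bit 17: prefix='100' -> emit 'c', reset
Bit 18: prefix='1' (no match yet)
Bit 19: prefix='10' (no match yet)
Bit 20: prefix='101' -> emit 'e', reset
Bit 21: prefix='1' (no match yet)
Bit 22: prefix='10' (no match yet)
Bit 23: prefix='100' -> emit 'c', reset

Answer: hdceecec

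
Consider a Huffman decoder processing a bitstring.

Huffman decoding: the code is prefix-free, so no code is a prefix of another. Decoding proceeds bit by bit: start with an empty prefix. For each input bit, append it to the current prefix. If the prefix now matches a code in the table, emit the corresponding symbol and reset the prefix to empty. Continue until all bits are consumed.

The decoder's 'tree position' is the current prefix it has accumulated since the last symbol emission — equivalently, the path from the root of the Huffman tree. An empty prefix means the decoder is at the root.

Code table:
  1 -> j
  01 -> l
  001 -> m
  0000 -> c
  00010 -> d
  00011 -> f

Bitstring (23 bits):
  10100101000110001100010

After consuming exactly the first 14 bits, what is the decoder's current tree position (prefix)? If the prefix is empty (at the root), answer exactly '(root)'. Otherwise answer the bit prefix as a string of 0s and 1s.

Answer: 0

Derivation:
Bit 0: prefix='1' -> emit 'j', reset
Bit 1: prefix='0' (no match yet)
Bit 2: prefix='01' -> emit 'l', reset
Bit 3: prefix='0' (no match yet)
Bit 4: prefix='00' (no match yet)
Bit 5: prefix='001' -> emit 'm', reset
Bit 6: prefix='0' (no match yet)
Bit 7: prefix='01' -> emit 'l', reset
Bit 8: prefix='0' (no match yet)
Bit 9: prefix='00' (no match yet)
Bit 10: prefix='000' (no match yet)
Bit 11: prefix='0001' (no match yet)
Bit 12: prefix='00011' -> emit 'f', reset
Bit 13: prefix='0' (no match yet)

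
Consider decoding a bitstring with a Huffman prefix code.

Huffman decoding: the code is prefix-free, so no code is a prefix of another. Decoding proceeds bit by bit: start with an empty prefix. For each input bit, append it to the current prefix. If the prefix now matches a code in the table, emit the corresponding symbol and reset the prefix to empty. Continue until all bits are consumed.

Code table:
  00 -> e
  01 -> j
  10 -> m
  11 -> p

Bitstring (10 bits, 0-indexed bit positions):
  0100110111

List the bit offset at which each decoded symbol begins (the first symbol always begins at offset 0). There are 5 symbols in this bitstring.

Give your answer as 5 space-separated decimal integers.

Bit 0: prefix='0' (no match yet)
Bit 1: prefix='01' -> emit 'j', reset
Bit 2: prefix='0' (no match yet)
Bit 3: prefix='00' -> emit 'e', reset
Bit 4: prefix='1' (no match yet)
Bit 5: prefix='11' -> emit 'p', reset
Bit 6: prefix='0' (no match yet)
Bit 7: prefix='01' -> emit 'j', reset
Bit 8: prefix='1' (no match yet)
Bit 9: prefix='11' -> emit 'p', reset

Answer: 0 2 4 6 8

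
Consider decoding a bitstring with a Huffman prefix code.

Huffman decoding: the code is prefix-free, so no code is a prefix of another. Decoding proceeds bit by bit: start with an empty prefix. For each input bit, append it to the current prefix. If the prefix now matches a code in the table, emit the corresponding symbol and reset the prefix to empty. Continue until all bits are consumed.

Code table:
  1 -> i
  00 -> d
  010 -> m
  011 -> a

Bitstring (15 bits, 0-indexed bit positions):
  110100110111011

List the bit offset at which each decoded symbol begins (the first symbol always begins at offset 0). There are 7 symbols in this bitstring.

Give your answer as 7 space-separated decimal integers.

Bit 0: prefix='1' -> emit 'i', reset
Bit 1: prefix='1' -> emit 'i', reset
Bit 2: prefix='0' (no match yet)
Bit 3: prefix='01' (no match yet)
Bit 4: prefix='010' -> emit 'm', reset
Bit 5: prefix='0' (no match yet)
Bit 6: prefix='01' (no match yet)
Bit 7: prefix='011' -> emit 'a', reset
Bit 8: prefix='0' (no match yet)
Bit 9: prefix='01' (no match yet)
Bit 10: prefix='011' -> emit 'a', reset
Bit 11: prefix='1' -> emit 'i', reset
Bit 12: prefix='0' (no match yet)
Bit 13: prefix='01' (no match yet)
Bit 14: prefix='011' -> emit 'a', reset

Answer: 0 1 2 5 8 11 12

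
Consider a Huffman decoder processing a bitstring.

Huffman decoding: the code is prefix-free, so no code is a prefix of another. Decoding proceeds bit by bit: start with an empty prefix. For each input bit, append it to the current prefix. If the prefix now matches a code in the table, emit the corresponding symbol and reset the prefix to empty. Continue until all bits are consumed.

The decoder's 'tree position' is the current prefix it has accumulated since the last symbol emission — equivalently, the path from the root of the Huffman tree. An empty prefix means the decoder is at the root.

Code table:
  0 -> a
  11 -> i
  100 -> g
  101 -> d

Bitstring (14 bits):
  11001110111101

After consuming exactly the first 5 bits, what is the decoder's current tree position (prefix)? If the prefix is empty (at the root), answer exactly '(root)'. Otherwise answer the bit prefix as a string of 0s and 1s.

Answer: 1

Derivation:
Bit 0: prefix='1' (no match yet)
Bit 1: prefix='11' -> emit 'i', reset
Bit 2: prefix='0' -> emit 'a', reset
Bit 3: prefix='0' -> emit 'a', reset
Bit 4: prefix='1' (no match yet)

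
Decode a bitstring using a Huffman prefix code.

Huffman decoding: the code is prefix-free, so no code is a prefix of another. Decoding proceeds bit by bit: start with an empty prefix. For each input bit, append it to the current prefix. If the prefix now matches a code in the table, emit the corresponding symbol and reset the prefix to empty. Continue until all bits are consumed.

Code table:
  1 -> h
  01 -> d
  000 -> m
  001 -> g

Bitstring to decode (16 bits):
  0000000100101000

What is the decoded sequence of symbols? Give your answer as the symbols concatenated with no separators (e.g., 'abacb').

Answer: mmdgdm

Derivation:
Bit 0: prefix='0' (no match yet)
Bit 1: prefix='00' (no match yet)
Bit 2: prefix='000' -> emit 'm', reset
Bit 3: prefix='0' (no match yet)
Bit 4: prefix='00' (no match yet)
Bit 5: prefix='000' -> emit 'm', reset
Bit 6: prefix='0' (no match yet)
Bit 7: prefix='01' -> emit 'd', reset
Bit 8: prefix='0' (no match yet)
Bit 9: prefix='00' (no match yet)
Bit 10: prefix='001' -> emit 'g', reset
Bit 11: prefix='0' (no match yet)
Bit 12: prefix='01' -> emit 'd', reset
Bit 13: prefix='0' (no match yet)
Bit 14: prefix='00' (no match yet)
Bit 15: prefix='000' -> emit 'm', reset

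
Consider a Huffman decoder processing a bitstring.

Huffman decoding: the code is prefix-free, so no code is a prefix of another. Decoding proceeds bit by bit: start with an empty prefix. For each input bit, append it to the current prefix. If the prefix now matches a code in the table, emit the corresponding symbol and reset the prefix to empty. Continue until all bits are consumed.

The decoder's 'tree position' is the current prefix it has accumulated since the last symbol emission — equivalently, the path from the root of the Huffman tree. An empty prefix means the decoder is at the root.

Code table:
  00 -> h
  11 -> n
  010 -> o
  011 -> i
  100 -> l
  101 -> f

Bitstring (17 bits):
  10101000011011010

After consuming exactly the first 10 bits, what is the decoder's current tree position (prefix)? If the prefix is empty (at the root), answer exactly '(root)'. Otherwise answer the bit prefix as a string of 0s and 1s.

Bit 0: prefix='1' (no match yet)
Bit 1: prefix='10' (no match yet)
Bit 2: prefix='101' -> emit 'f', reset
Bit 3: prefix='0' (no match yet)
Bit 4: prefix='01' (no match yet)
Bit 5: prefix='010' -> emit 'o', reset
Bit 6: prefix='0' (no match yet)
Bit 7: prefix='00' -> emit 'h', reset
Bit 8: prefix='0' (no match yet)
Bit 9: prefix='01' (no match yet)

Answer: 01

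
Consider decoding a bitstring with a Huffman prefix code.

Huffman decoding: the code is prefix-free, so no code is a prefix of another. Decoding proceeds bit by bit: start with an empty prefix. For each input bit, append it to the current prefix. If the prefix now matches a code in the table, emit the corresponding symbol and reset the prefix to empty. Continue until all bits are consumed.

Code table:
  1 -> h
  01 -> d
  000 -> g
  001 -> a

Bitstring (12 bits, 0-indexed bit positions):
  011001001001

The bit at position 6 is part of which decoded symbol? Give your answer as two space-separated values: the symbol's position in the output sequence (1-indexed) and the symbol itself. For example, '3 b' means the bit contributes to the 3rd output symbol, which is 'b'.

Bit 0: prefix='0' (no match yet)
Bit 1: prefix='01' -> emit 'd', reset
Bit 2: prefix='1' -> emit 'h', reset
Bit 3: prefix='0' (no match yet)
Bit 4: prefix='00' (no match yet)
Bit 5: prefix='001' -> emit 'a', reset
Bit 6: prefix='0' (no match yet)
Bit 7: prefix='00' (no match yet)
Bit 8: prefix='001' -> emit 'a', reset
Bit 9: prefix='0' (no match yet)
Bit 10: prefix='00' (no match yet)

Answer: 4 a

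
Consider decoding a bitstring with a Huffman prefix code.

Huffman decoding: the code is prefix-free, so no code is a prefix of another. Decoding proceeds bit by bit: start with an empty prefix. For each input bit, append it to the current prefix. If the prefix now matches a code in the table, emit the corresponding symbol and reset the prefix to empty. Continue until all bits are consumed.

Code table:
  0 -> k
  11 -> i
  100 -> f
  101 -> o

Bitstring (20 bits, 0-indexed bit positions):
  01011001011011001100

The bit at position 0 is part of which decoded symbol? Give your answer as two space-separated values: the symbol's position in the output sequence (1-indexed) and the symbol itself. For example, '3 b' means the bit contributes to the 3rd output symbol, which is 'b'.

Bit 0: prefix='0' -> emit 'k', reset
Bit 1: prefix='1' (no match yet)
Bit 2: prefix='10' (no match yet)
Bit 3: prefix='101' -> emit 'o', reset
Bit 4: prefix='1' (no match yet)

Answer: 1 k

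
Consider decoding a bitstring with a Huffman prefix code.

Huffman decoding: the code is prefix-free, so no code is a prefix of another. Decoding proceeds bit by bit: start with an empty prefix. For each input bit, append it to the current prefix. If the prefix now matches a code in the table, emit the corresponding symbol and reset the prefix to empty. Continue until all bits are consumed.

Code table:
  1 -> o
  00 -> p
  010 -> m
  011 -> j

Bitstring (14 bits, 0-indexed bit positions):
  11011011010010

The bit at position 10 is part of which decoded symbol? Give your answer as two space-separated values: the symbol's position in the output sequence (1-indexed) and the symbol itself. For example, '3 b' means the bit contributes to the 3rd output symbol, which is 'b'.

Answer: 5 m

Derivation:
Bit 0: prefix='1' -> emit 'o', reset
Bit 1: prefix='1' -> emit 'o', reset
Bit 2: prefix='0' (no match yet)
Bit 3: prefix='01' (no match yet)
Bit 4: prefix='011' -> emit 'j', reset
Bit 5: prefix='0' (no match yet)
Bit 6: prefix='01' (no match yet)
Bit 7: prefix='011' -> emit 'j', reset
Bit 8: prefix='0' (no match yet)
Bit 9: prefix='01' (no match yet)
Bit 10: prefix='010' -> emit 'm', reset
Bit 11: prefix='0' (no match yet)
Bit 12: prefix='01' (no match yet)
Bit 13: prefix='010' -> emit 'm', reset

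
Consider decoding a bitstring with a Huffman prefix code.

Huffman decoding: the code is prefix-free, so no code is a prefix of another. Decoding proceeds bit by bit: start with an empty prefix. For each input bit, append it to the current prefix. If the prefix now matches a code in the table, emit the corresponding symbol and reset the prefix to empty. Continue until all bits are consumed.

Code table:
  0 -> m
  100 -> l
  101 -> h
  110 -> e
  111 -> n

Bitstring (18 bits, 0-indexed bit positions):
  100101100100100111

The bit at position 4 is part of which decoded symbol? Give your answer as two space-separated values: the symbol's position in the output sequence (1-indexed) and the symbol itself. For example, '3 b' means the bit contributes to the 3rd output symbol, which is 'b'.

Bit 0: prefix='1' (no match yet)
Bit 1: prefix='10' (no match yet)
Bit 2: prefix='100' -> emit 'l', reset
Bit 3: prefix='1' (no match yet)
Bit 4: prefix='10' (no match yet)
Bit 5: prefix='101' -> emit 'h', reset
Bit 6: prefix='1' (no match yet)
Bit 7: prefix='10' (no match yet)
Bit 8: prefix='100' -> emit 'l', reset

Answer: 2 h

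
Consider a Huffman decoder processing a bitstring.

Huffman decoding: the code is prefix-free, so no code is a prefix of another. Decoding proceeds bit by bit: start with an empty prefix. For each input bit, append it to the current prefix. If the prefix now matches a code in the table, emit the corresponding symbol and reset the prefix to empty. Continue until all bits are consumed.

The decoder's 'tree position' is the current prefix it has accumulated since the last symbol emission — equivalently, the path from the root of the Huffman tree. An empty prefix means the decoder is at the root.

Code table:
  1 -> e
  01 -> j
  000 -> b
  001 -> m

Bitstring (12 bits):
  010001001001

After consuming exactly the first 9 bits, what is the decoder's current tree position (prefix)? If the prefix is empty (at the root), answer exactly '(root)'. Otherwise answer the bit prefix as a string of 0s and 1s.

Answer: (root)

Derivation:
Bit 0: prefix='0' (no match yet)
Bit 1: prefix='01' -> emit 'j', reset
Bit 2: prefix='0' (no match yet)
Bit 3: prefix='00' (no match yet)
Bit 4: prefix='000' -> emit 'b', reset
Bit 5: prefix='1' -> emit 'e', reset
Bit 6: prefix='0' (no match yet)
Bit 7: prefix='00' (no match yet)
Bit 8: prefix='001' -> emit 'm', reset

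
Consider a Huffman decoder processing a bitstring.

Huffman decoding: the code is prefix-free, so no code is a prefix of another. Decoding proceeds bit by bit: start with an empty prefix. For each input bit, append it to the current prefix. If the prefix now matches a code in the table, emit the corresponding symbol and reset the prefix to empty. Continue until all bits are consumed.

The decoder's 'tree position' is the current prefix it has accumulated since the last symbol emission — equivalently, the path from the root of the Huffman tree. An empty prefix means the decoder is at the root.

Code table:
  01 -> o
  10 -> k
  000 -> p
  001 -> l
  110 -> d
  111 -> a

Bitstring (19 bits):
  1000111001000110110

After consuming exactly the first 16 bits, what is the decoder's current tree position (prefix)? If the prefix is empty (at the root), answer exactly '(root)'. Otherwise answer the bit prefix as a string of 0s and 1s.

Bit 0: prefix='1' (no match yet)
Bit 1: prefix='10' -> emit 'k', reset
Bit 2: prefix='0' (no match yet)
Bit 3: prefix='00' (no match yet)
Bit 4: prefix='001' -> emit 'l', reset
Bit 5: prefix='1' (no match yet)
Bit 6: prefix='11' (no match yet)
Bit 7: prefix='110' -> emit 'd', reset
Bit 8: prefix='0' (no match yet)
Bit 9: prefix='01' -> emit 'o', reset
Bit 10: prefix='0' (no match yet)
Bit 11: prefix='00' (no match yet)
Bit 12: prefix='000' -> emit 'p', reset
Bit 13: prefix='1' (no match yet)
Bit 14: prefix='11' (no match yet)
Bit 15: prefix='110' -> emit 'd', reset

Answer: (root)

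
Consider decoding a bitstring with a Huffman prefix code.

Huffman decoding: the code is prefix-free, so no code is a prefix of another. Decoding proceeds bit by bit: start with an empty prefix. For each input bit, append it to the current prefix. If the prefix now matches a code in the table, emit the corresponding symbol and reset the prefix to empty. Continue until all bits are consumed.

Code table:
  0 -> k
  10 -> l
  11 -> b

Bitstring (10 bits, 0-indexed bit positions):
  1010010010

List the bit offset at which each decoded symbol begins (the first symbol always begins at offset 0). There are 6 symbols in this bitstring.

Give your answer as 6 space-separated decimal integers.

Answer: 0 2 4 5 7 8

Derivation:
Bit 0: prefix='1' (no match yet)
Bit 1: prefix='10' -> emit 'l', reset
Bit 2: prefix='1' (no match yet)
Bit 3: prefix='10' -> emit 'l', reset
Bit 4: prefix='0' -> emit 'k', reset
Bit 5: prefix='1' (no match yet)
Bit 6: prefix='10' -> emit 'l', reset
Bit 7: prefix='0' -> emit 'k', reset
Bit 8: prefix='1' (no match yet)
Bit 9: prefix='10' -> emit 'l', reset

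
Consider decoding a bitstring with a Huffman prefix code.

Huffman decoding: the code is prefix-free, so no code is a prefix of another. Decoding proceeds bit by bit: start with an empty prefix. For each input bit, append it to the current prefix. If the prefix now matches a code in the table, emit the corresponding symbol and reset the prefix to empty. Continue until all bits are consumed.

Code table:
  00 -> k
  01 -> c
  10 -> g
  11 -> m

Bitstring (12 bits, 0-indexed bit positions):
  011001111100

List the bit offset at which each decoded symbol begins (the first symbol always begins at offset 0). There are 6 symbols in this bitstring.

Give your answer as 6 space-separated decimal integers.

Answer: 0 2 4 6 8 10

Derivation:
Bit 0: prefix='0' (no match yet)
Bit 1: prefix='01' -> emit 'c', reset
Bit 2: prefix='1' (no match yet)
Bit 3: prefix='10' -> emit 'g', reset
Bit 4: prefix='0' (no match yet)
Bit 5: prefix='01' -> emit 'c', reset
Bit 6: prefix='1' (no match yet)
Bit 7: prefix='11' -> emit 'm', reset
Bit 8: prefix='1' (no match yet)
Bit 9: prefix='11' -> emit 'm', reset
Bit 10: prefix='0' (no match yet)
Bit 11: prefix='00' -> emit 'k', reset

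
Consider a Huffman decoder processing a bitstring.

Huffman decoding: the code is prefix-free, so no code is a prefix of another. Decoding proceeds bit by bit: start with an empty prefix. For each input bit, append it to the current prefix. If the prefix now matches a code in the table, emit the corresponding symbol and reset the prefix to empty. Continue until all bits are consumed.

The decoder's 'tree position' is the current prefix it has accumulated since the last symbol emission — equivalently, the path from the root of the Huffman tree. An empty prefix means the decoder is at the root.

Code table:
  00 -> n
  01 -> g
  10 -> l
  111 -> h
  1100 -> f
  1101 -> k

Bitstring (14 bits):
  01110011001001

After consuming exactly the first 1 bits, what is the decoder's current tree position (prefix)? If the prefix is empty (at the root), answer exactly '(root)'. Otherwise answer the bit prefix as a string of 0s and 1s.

Answer: 0

Derivation:
Bit 0: prefix='0' (no match yet)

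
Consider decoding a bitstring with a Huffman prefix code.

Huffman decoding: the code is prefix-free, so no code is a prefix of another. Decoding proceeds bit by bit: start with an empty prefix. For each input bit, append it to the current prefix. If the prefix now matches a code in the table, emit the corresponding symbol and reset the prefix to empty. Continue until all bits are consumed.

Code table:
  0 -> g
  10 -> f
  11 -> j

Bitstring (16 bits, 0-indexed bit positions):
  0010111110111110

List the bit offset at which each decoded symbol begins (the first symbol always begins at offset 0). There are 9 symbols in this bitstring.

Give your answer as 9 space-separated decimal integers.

Answer: 0 1 2 4 6 8 10 12 14

Derivation:
Bit 0: prefix='0' -> emit 'g', reset
Bit 1: prefix='0' -> emit 'g', reset
Bit 2: prefix='1' (no match yet)
Bit 3: prefix='10' -> emit 'f', reset
Bit 4: prefix='1' (no match yet)
Bit 5: prefix='11' -> emit 'j', reset
Bit 6: prefix='1' (no match yet)
Bit 7: prefix='11' -> emit 'j', reset
Bit 8: prefix='1' (no match yet)
Bit 9: prefix='10' -> emit 'f', reset
Bit 10: prefix='1' (no match yet)
Bit 11: prefix='11' -> emit 'j', reset
Bit 12: prefix='1' (no match yet)
Bit 13: prefix='11' -> emit 'j', reset
Bit 14: prefix='1' (no match yet)
Bit 15: prefix='10' -> emit 'f', reset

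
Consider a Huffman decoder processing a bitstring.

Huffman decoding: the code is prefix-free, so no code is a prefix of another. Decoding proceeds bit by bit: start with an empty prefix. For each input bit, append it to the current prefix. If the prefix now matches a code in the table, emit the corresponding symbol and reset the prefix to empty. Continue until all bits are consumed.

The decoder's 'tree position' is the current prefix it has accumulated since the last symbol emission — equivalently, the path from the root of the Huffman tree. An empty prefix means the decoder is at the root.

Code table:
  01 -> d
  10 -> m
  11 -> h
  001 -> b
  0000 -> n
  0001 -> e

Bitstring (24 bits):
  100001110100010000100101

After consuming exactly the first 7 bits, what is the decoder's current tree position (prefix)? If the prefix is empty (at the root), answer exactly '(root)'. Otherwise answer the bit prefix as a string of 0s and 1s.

Answer: 1

Derivation:
Bit 0: prefix='1' (no match yet)
Bit 1: prefix='10' -> emit 'm', reset
Bit 2: prefix='0' (no match yet)
Bit 3: prefix='00' (no match yet)
Bit 4: prefix='000' (no match yet)
Bit 5: prefix='0001' -> emit 'e', reset
Bit 6: prefix='1' (no match yet)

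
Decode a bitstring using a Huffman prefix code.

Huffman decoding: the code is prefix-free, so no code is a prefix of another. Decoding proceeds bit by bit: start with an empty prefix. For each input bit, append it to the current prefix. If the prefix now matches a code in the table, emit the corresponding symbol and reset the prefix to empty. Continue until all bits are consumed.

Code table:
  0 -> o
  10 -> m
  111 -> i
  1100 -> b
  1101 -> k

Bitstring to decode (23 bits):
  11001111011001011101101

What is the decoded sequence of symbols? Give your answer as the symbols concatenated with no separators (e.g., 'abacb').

Bit 0: prefix='1' (no match yet)
Bit 1: prefix='11' (no match yet)
Bit 2: prefix='110' (no match yet)
Bit 3: prefix='1100' -> emit 'b', reset
Bit 4: prefix='1' (no match yet)
Bit 5: prefix='11' (no match yet)
Bit 6: prefix='111' -> emit 'i', reset
Bit 7: prefix='1' (no match yet)
Bit 8: prefix='10' -> emit 'm', reset
Bit 9: prefix='1' (no match yet)
Bit 10: prefix='11' (no match yet)
Bit 11: prefix='110' (no match yet)
Bit 12: prefix='1100' -> emit 'b', reset
Bit 13: prefix='1' (no match yet)
Bit 14: prefix='10' -> emit 'm', reset
Bit 15: prefix='1' (no match yet)
Bit 16: prefix='11' (no match yet)
Bit 17: prefix='111' -> emit 'i', reset
Bit 18: prefix='0' -> emit 'o', reset
Bit 19: prefix='1' (no match yet)
Bit 20: prefix='11' (no match yet)
Bit 21: prefix='110' (no match yet)
Bit 22: prefix='1101' -> emit 'k', reset

Answer: bimbmiok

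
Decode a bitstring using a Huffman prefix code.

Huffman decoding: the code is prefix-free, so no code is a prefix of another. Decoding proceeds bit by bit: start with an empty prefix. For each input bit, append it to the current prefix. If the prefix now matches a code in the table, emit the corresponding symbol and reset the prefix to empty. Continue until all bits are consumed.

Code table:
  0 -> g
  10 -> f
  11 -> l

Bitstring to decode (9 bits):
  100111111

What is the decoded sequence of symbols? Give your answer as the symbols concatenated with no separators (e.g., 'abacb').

Answer: fglll

Derivation:
Bit 0: prefix='1' (no match yet)
Bit 1: prefix='10' -> emit 'f', reset
Bit 2: prefix='0' -> emit 'g', reset
Bit 3: prefix='1' (no match yet)
Bit 4: prefix='11' -> emit 'l', reset
Bit 5: prefix='1' (no match yet)
Bit 6: prefix='11' -> emit 'l', reset
Bit 7: prefix='1' (no match yet)
Bit 8: prefix='11' -> emit 'l', reset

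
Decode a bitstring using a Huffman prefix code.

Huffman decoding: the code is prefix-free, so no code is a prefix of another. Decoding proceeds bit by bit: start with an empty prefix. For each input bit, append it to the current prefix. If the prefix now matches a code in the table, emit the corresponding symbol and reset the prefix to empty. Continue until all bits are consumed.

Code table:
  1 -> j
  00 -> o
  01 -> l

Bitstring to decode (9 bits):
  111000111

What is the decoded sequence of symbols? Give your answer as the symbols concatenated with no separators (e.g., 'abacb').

Answer: jjjoljj

Derivation:
Bit 0: prefix='1' -> emit 'j', reset
Bit 1: prefix='1' -> emit 'j', reset
Bit 2: prefix='1' -> emit 'j', reset
Bit 3: prefix='0' (no match yet)
Bit 4: prefix='00' -> emit 'o', reset
Bit 5: prefix='0' (no match yet)
Bit 6: prefix='01' -> emit 'l', reset
Bit 7: prefix='1' -> emit 'j', reset
Bit 8: prefix='1' -> emit 'j', reset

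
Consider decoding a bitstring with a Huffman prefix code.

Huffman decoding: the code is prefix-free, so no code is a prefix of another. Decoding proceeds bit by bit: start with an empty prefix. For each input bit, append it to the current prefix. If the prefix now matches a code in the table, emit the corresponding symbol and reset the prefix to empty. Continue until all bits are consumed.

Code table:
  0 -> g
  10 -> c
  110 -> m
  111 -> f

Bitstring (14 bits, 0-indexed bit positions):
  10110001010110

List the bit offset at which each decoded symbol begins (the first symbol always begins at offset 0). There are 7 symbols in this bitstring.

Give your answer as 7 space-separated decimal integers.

Answer: 0 2 5 6 7 9 11

Derivation:
Bit 0: prefix='1' (no match yet)
Bit 1: prefix='10' -> emit 'c', reset
Bit 2: prefix='1' (no match yet)
Bit 3: prefix='11' (no match yet)
Bit 4: prefix='110' -> emit 'm', reset
Bit 5: prefix='0' -> emit 'g', reset
Bit 6: prefix='0' -> emit 'g', reset
Bit 7: prefix='1' (no match yet)
Bit 8: prefix='10' -> emit 'c', reset
Bit 9: prefix='1' (no match yet)
Bit 10: prefix='10' -> emit 'c', reset
Bit 11: prefix='1' (no match yet)
Bit 12: prefix='11' (no match yet)
Bit 13: prefix='110' -> emit 'm', reset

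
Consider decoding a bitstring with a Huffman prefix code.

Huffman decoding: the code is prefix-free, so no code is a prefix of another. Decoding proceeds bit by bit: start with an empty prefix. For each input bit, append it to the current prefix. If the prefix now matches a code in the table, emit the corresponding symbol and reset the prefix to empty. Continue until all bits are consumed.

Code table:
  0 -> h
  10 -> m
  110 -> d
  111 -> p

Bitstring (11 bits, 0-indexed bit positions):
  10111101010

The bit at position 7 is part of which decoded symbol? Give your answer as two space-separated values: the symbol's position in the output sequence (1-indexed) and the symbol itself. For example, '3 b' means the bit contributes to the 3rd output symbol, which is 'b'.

Answer: 4 m

Derivation:
Bit 0: prefix='1' (no match yet)
Bit 1: prefix='10' -> emit 'm', reset
Bit 2: prefix='1' (no match yet)
Bit 3: prefix='11' (no match yet)
Bit 4: prefix='111' -> emit 'p', reset
Bit 5: prefix='1' (no match yet)
Bit 6: prefix='10' -> emit 'm', reset
Bit 7: prefix='1' (no match yet)
Bit 8: prefix='10' -> emit 'm', reset
Bit 9: prefix='1' (no match yet)
Bit 10: prefix='10' -> emit 'm', reset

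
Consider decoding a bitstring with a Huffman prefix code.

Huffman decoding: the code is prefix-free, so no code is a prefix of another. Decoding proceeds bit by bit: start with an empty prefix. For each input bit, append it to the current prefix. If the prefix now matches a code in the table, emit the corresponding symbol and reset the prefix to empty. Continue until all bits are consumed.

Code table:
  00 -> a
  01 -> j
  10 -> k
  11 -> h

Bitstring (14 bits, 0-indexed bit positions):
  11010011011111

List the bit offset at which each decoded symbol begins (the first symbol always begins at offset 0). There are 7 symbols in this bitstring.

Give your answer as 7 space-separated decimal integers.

Bit 0: prefix='1' (no match yet)
Bit 1: prefix='11' -> emit 'h', reset
Bit 2: prefix='0' (no match yet)
Bit 3: prefix='01' -> emit 'j', reset
Bit 4: prefix='0' (no match yet)
Bit 5: prefix='00' -> emit 'a', reset
Bit 6: prefix='1' (no match yet)
Bit 7: prefix='11' -> emit 'h', reset
Bit 8: prefix='0' (no match yet)
Bit 9: prefix='01' -> emit 'j', reset
Bit 10: prefix='1' (no match yet)
Bit 11: prefix='11' -> emit 'h', reset
Bit 12: prefix='1' (no match yet)
Bit 13: prefix='11' -> emit 'h', reset

Answer: 0 2 4 6 8 10 12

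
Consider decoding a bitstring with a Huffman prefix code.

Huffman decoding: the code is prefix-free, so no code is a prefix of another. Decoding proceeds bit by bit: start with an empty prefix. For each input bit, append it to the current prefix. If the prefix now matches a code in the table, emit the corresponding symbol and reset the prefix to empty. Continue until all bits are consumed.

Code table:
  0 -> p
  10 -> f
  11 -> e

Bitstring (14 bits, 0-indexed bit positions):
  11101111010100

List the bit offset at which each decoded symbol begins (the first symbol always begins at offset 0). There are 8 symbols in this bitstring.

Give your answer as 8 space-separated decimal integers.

Answer: 0 2 4 6 8 9 11 13

Derivation:
Bit 0: prefix='1' (no match yet)
Bit 1: prefix='11' -> emit 'e', reset
Bit 2: prefix='1' (no match yet)
Bit 3: prefix='10' -> emit 'f', reset
Bit 4: prefix='1' (no match yet)
Bit 5: prefix='11' -> emit 'e', reset
Bit 6: prefix='1' (no match yet)
Bit 7: prefix='11' -> emit 'e', reset
Bit 8: prefix='0' -> emit 'p', reset
Bit 9: prefix='1' (no match yet)
Bit 10: prefix='10' -> emit 'f', reset
Bit 11: prefix='1' (no match yet)
Bit 12: prefix='10' -> emit 'f', reset
Bit 13: prefix='0' -> emit 'p', reset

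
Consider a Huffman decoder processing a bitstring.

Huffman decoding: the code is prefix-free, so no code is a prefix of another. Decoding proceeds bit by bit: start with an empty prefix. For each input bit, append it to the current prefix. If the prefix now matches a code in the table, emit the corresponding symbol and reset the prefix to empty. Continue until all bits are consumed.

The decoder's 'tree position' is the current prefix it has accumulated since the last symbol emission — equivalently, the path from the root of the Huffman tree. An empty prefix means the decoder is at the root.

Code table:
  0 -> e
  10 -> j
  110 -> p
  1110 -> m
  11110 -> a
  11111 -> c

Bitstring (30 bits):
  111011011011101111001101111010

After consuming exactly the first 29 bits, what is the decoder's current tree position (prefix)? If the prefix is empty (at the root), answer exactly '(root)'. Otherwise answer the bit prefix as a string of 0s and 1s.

Answer: 1

Derivation:
Bit 0: prefix='1' (no match yet)
Bit 1: prefix='11' (no match yet)
Bit 2: prefix='111' (no match yet)
Bit 3: prefix='1110' -> emit 'm', reset
Bit 4: prefix='1' (no match yet)
Bit 5: prefix='11' (no match yet)
Bit 6: prefix='110' -> emit 'p', reset
Bit 7: prefix='1' (no match yet)
Bit 8: prefix='11' (no match yet)
Bit 9: prefix='110' -> emit 'p', reset
Bit 10: prefix='1' (no match yet)
Bit 11: prefix='11' (no match yet)
Bit 12: prefix='111' (no match yet)
Bit 13: prefix='1110' -> emit 'm', reset
Bit 14: prefix='1' (no match yet)
Bit 15: prefix='11' (no match yet)
Bit 16: prefix='111' (no match yet)
Bit 17: prefix='1111' (no match yet)
Bit 18: prefix='11110' -> emit 'a', reset
Bit 19: prefix='0' -> emit 'e', reset
Bit 20: prefix='1' (no match yet)
Bit 21: prefix='11' (no match yet)
Bit 22: prefix='110' -> emit 'p', reset
Bit 23: prefix='1' (no match yet)
Bit 24: prefix='11' (no match yet)
Bit 25: prefix='111' (no match yet)
Bit 26: prefix='1111' (no match yet)
Bit 27: prefix='11110' -> emit 'a', reset
Bit 28: prefix='1' (no match yet)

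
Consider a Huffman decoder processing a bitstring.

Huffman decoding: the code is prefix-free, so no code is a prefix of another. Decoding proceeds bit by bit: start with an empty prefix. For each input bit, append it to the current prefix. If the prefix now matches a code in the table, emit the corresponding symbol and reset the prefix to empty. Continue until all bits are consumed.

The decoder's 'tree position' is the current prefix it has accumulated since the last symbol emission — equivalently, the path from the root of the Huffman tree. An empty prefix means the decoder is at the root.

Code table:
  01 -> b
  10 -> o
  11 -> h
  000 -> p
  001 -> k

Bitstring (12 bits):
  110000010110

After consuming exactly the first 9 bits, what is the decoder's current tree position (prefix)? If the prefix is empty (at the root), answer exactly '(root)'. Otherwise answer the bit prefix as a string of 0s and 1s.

Answer: 0

Derivation:
Bit 0: prefix='1' (no match yet)
Bit 1: prefix='11' -> emit 'h', reset
Bit 2: prefix='0' (no match yet)
Bit 3: prefix='00' (no match yet)
Bit 4: prefix='000' -> emit 'p', reset
Bit 5: prefix='0' (no match yet)
Bit 6: prefix='00' (no match yet)
Bit 7: prefix='001' -> emit 'k', reset
Bit 8: prefix='0' (no match yet)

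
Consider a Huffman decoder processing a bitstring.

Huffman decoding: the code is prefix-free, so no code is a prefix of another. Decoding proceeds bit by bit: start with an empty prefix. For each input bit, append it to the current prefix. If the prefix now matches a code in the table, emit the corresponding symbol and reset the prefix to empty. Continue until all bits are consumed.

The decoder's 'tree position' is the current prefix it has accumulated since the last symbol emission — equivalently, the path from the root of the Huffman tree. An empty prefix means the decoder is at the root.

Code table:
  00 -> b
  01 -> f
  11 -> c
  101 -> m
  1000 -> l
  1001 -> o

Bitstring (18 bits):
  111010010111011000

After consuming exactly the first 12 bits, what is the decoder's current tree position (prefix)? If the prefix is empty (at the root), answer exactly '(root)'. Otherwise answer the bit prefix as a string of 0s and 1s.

Answer: (root)

Derivation:
Bit 0: prefix='1' (no match yet)
Bit 1: prefix='11' -> emit 'c', reset
Bit 2: prefix='1' (no match yet)
Bit 3: prefix='10' (no match yet)
Bit 4: prefix='101' -> emit 'm', reset
Bit 5: prefix='0' (no match yet)
Bit 6: prefix='00' -> emit 'b', reset
Bit 7: prefix='1' (no match yet)
Bit 8: prefix='10' (no match yet)
Bit 9: prefix='101' -> emit 'm', reset
Bit 10: prefix='1' (no match yet)
Bit 11: prefix='11' -> emit 'c', reset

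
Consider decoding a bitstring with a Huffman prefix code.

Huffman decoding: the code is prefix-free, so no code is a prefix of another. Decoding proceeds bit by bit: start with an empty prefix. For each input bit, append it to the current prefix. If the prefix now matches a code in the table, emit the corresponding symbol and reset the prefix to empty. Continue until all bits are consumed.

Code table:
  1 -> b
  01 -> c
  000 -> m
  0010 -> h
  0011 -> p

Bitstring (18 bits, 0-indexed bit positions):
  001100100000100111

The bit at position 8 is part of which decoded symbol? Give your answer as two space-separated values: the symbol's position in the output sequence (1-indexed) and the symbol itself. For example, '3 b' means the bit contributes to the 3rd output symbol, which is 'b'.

Answer: 3 m

Derivation:
Bit 0: prefix='0' (no match yet)
Bit 1: prefix='00' (no match yet)
Bit 2: prefix='001' (no match yet)
Bit 3: prefix='0011' -> emit 'p', reset
Bit 4: prefix='0' (no match yet)
Bit 5: prefix='00' (no match yet)
Bit 6: prefix='001' (no match yet)
Bit 7: prefix='0010' -> emit 'h', reset
Bit 8: prefix='0' (no match yet)
Bit 9: prefix='00' (no match yet)
Bit 10: prefix='000' -> emit 'm', reset
Bit 11: prefix='0' (no match yet)
Bit 12: prefix='01' -> emit 'c', reset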